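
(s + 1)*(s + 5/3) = s^2 + 8*s/3 + 5/3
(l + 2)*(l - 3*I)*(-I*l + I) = -I*l^3 - 3*l^2 - I*l^2 - 3*l + 2*I*l + 6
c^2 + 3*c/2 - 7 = (c - 2)*(c + 7/2)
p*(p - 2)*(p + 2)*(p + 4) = p^4 + 4*p^3 - 4*p^2 - 16*p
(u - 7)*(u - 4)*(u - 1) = u^3 - 12*u^2 + 39*u - 28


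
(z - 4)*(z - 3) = z^2 - 7*z + 12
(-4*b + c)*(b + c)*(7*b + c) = -28*b^3 - 25*b^2*c + 4*b*c^2 + c^3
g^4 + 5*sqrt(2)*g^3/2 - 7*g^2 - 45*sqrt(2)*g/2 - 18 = (g - 3)*(g + 3)*(g + sqrt(2)/2)*(g + 2*sqrt(2))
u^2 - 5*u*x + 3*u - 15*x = (u + 3)*(u - 5*x)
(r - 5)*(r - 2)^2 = r^3 - 9*r^2 + 24*r - 20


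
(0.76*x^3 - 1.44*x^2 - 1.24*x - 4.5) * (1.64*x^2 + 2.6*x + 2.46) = 1.2464*x^5 - 0.385599999999999*x^4 - 3.908*x^3 - 14.1464*x^2 - 14.7504*x - 11.07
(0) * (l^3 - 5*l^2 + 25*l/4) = 0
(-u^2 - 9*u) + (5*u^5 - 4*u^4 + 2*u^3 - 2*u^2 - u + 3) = 5*u^5 - 4*u^4 + 2*u^3 - 3*u^2 - 10*u + 3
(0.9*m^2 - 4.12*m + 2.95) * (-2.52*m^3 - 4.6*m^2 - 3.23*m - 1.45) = -2.268*m^5 + 6.2424*m^4 + 8.611*m^3 - 1.5674*m^2 - 3.5545*m - 4.2775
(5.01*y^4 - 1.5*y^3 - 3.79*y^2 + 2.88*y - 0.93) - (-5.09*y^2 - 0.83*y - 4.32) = 5.01*y^4 - 1.5*y^3 + 1.3*y^2 + 3.71*y + 3.39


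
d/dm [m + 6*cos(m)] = 1 - 6*sin(m)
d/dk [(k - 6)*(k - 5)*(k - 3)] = 3*k^2 - 28*k + 63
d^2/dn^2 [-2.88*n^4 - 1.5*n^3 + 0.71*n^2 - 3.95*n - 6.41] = -34.56*n^2 - 9.0*n + 1.42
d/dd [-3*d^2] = -6*d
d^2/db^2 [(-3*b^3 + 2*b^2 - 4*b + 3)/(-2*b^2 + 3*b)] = 2*(31*b^3 - 36*b^2 + 54*b - 27)/(b^3*(8*b^3 - 36*b^2 + 54*b - 27))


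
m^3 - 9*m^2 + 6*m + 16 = (m - 8)*(m - 2)*(m + 1)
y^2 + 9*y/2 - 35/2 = (y - 5/2)*(y + 7)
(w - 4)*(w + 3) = w^2 - w - 12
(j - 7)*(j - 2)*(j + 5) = j^3 - 4*j^2 - 31*j + 70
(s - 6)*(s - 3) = s^2 - 9*s + 18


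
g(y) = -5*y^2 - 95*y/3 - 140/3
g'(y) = -10*y - 95/3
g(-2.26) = -0.64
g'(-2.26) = -9.07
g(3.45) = -215.43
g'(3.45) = -66.17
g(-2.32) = -0.11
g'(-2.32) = -8.47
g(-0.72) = -26.46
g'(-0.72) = -24.47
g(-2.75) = 2.60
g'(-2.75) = -4.17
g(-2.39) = 0.46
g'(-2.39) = -7.77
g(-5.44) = -22.37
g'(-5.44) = 22.73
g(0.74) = -72.84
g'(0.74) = -39.07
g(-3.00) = 3.33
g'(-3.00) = -1.67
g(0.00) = -46.67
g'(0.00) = -31.67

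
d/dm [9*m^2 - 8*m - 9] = 18*m - 8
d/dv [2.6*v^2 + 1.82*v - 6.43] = 5.2*v + 1.82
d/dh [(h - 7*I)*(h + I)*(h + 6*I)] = 3*h^2 + 43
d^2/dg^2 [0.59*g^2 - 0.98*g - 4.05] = 1.18000000000000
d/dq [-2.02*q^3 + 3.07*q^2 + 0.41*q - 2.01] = -6.06*q^2 + 6.14*q + 0.41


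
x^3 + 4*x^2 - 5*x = x*(x - 1)*(x + 5)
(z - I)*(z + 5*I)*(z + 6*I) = z^3 + 10*I*z^2 - 19*z + 30*I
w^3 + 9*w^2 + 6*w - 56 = (w - 2)*(w + 4)*(w + 7)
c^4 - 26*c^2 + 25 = (c - 5)*(c - 1)*(c + 1)*(c + 5)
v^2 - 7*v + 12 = (v - 4)*(v - 3)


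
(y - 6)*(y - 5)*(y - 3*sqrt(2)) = y^3 - 11*y^2 - 3*sqrt(2)*y^2 + 30*y + 33*sqrt(2)*y - 90*sqrt(2)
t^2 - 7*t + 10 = (t - 5)*(t - 2)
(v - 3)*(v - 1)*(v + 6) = v^3 + 2*v^2 - 21*v + 18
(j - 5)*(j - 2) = j^2 - 7*j + 10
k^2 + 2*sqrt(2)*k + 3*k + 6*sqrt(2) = (k + 3)*(k + 2*sqrt(2))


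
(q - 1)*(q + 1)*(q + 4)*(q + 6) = q^4 + 10*q^3 + 23*q^2 - 10*q - 24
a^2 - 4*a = a*(a - 4)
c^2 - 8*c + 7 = (c - 7)*(c - 1)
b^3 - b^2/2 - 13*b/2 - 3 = (b - 3)*(b + 1/2)*(b + 2)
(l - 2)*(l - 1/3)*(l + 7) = l^3 + 14*l^2/3 - 47*l/3 + 14/3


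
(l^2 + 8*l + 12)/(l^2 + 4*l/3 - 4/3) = 3*(l + 6)/(3*l - 2)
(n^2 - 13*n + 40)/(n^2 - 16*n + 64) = (n - 5)/(n - 8)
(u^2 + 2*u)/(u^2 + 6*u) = (u + 2)/(u + 6)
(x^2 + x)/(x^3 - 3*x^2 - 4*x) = 1/(x - 4)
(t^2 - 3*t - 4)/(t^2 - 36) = (t^2 - 3*t - 4)/(t^2 - 36)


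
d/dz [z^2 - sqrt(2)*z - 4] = 2*z - sqrt(2)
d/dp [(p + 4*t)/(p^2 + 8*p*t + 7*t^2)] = (p^2 + 8*p*t + 7*t^2 - 2*(p + 4*t)^2)/(p^2 + 8*p*t + 7*t^2)^2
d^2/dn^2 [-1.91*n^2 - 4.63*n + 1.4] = -3.82000000000000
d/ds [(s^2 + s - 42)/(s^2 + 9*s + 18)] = 4*(2*s^2 + 30*s + 99)/(s^4 + 18*s^3 + 117*s^2 + 324*s + 324)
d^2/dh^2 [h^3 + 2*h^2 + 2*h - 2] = 6*h + 4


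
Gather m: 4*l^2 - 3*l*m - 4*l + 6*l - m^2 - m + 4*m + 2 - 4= 4*l^2 + 2*l - m^2 + m*(3 - 3*l) - 2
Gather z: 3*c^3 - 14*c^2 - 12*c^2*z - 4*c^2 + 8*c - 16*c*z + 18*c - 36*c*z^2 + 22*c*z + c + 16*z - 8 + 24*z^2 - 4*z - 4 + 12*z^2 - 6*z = 3*c^3 - 18*c^2 + 27*c + z^2*(36 - 36*c) + z*(-12*c^2 + 6*c + 6) - 12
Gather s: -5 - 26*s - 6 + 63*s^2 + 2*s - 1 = 63*s^2 - 24*s - 12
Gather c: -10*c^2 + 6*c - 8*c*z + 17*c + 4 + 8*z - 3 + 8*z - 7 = -10*c^2 + c*(23 - 8*z) + 16*z - 6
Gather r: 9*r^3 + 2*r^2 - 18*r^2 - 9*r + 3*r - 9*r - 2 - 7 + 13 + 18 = 9*r^3 - 16*r^2 - 15*r + 22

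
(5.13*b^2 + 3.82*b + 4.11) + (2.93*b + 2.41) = 5.13*b^2 + 6.75*b + 6.52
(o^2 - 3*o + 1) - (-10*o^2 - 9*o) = 11*o^2 + 6*o + 1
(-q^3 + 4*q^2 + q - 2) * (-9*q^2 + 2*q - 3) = 9*q^5 - 38*q^4 + 2*q^3 + 8*q^2 - 7*q + 6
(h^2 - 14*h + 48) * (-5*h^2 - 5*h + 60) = -5*h^4 + 65*h^3 - 110*h^2 - 1080*h + 2880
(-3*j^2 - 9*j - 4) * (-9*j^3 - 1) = 27*j^5 + 81*j^4 + 36*j^3 + 3*j^2 + 9*j + 4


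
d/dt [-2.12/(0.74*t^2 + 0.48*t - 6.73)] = (3.1376*t + 1.0176)/(0.74*t^2 + 0.48*t - 6.73)^2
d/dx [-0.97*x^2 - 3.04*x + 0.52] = -1.94*x - 3.04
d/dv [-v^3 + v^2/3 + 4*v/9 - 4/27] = -3*v^2 + 2*v/3 + 4/9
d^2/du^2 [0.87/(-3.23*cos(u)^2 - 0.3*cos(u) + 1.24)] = (36.306492*(1 - cos(u)^2)^2 + 2.52909*cos(u)^3 + 32.169642*cos(u)^2 - 4.73454*cos(u) - 43.43214)/(3.23*cos(u)^2 + 0.3*cos(u) - 1.24)^3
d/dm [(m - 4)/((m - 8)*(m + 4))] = (-m^2 + 8*m - 48)/(m^4 - 8*m^3 - 48*m^2 + 256*m + 1024)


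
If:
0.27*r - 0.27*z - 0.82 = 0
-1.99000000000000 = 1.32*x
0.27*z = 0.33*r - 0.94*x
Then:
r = -37.29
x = -1.51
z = -40.32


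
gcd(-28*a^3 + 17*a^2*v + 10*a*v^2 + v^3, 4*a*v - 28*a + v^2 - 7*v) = 4*a + v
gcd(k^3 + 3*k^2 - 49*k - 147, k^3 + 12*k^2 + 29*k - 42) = k + 7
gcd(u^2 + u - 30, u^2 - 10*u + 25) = u - 5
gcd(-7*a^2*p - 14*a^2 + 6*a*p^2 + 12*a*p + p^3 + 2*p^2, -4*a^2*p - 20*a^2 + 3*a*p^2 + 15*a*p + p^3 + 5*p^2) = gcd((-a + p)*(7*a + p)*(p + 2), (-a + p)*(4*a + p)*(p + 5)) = -a + p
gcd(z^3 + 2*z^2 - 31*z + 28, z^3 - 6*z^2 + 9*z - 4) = z^2 - 5*z + 4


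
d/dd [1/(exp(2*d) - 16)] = -2*exp(2*d)/(exp(2*d) - 16)^2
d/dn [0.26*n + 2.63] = 0.260000000000000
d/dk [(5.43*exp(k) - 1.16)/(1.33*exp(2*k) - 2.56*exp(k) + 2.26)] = (-7.2219*exp(2*k) + 3.0856*exp(k) + 9.3022)*exp(k)/(1.7689*exp(4*k) - 6.8096*exp(3*k) + 12.5652*exp(2*k) - 11.5712*exp(k) + 5.1076)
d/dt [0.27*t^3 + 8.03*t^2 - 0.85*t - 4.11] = 0.81*t^2 + 16.06*t - 0.85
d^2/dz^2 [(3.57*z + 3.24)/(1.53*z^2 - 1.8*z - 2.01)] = ((2.9376 - 32.7726*z)*(-1.53*z^2 + 1.8*z + 2.01) - (3.06*z - 1.8)*(3.57*z + 3.24)*(6.12*z - 3.6))/(-1.53*z^2 + 1.8*z + 2.01)^3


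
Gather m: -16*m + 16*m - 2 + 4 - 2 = 0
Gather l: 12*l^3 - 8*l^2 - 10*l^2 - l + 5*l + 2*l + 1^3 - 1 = 12*l^3 - 18*l^2 + 6*l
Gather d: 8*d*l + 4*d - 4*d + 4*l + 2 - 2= 8*d*l + 4*l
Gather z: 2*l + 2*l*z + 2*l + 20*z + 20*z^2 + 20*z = 4*l + 20*z^2 + z*(2*l + 40)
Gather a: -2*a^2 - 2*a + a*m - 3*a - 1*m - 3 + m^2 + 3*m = -2*a^2 + a*(m - 5) + m^2 + 2*m - 3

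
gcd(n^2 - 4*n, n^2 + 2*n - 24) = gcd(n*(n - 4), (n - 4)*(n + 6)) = n - 4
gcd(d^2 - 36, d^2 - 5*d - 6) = d - 6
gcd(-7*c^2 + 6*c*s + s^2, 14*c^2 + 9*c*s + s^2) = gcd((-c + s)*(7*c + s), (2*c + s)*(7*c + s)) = 7*c + s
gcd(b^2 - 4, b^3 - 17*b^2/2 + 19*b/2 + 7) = b - 2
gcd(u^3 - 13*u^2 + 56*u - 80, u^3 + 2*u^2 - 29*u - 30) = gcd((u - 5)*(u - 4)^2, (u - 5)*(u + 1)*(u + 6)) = u - 5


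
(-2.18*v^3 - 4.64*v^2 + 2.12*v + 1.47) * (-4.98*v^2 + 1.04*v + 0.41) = 10.8564*v^5 + 20.84*v^4 - 16.277*v^3 - 7.0182*v^2 + 2.398*v + 0.6027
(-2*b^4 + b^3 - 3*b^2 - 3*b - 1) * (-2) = 4*b^4 - 2*b^3 + 6*b^2 + 6*b + 2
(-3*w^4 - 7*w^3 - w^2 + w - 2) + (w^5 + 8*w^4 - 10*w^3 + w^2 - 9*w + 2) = w^5 + 5*w^4 - 17*w^3 - 8*w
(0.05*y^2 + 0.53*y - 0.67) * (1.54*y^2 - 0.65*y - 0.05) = 0.077*y^4 + 0.7837*y^3 - 1.3788*y^2 + 0.409*y + 0.0335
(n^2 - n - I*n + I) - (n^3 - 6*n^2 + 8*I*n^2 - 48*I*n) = -n^3 + 7*n^2 - 8*I*n^2 - n + 47*I*n + I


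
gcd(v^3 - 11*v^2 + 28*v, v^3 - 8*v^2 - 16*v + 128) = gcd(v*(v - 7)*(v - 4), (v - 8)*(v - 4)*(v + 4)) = v - 4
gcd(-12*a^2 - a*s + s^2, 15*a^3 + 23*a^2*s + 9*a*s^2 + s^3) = 3*a + s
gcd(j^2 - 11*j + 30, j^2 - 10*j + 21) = 1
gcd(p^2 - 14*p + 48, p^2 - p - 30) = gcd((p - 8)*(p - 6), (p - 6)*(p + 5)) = p - 6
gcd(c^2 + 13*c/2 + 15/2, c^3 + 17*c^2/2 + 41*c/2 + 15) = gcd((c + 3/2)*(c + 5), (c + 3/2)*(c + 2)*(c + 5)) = c^2 + 13*c/2 + 15/2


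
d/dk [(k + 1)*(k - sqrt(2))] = 2*k - sqrt(2) + 1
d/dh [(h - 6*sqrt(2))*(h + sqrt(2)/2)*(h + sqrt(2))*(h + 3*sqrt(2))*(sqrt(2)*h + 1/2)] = 5*sqrt(2)*h^4 - 10*h^3 - 537*sqrt(2)*h^2/4 - 272*h - 129*sqrt(2)/2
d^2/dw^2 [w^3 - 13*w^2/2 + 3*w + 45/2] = 6*w - 13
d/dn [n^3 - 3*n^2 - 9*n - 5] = 3*n^2 - 6*n - 9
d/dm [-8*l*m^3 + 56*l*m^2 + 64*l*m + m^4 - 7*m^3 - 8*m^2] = -24*l*m^2 + 112*l*m + 64*l + 4*m^3 - 21*m^2 - 16*m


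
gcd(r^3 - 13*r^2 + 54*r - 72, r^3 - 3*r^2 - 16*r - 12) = r - 6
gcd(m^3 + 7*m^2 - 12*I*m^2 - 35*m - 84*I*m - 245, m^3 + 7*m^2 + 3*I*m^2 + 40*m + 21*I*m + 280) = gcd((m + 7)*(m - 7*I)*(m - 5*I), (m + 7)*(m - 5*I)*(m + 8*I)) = m^2 + m*(7 - 5*I) - 35*I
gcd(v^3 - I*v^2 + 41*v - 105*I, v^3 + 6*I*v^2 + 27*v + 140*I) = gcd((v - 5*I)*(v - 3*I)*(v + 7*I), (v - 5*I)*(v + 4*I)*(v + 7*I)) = v^2 + 2*I*v + 35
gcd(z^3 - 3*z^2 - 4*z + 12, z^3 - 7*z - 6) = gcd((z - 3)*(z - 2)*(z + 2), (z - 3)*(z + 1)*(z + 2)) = z^2 - z - 6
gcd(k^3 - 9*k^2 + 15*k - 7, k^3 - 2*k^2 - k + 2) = k - 1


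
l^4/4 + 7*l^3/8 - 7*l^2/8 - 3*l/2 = l*(l/4 + 1)*(l - 3/2)*(l + 1)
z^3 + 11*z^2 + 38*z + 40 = (z + 2)*(z + 4)*(z + 5)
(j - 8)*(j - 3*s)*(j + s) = j^3 - 2*j^2*s - 8*j^2 - 3*j*s^2 + 16*j*s + 24*s^2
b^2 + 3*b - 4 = (b - 1)*(b + 4)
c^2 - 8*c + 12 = (c - 6)*(c - 2)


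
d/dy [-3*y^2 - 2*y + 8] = -6*y - 2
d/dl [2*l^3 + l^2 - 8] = 2*l*(3*l + 1)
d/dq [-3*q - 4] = -3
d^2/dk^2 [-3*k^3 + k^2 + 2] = 2 - 18*k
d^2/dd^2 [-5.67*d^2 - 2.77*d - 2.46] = -11.3400000000000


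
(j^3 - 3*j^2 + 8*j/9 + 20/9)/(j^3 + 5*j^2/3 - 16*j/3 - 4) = (j - 5/3)/(j + 3)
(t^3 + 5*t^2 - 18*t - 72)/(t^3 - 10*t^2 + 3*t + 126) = (t^2 + 2*t - 24)/(t^2 - 13*t + 42)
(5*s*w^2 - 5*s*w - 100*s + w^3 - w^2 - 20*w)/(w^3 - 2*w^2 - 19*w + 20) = (5*s + w)/(w - 1)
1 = 1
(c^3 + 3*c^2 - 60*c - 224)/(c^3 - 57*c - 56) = (c + 4)/(c + 1)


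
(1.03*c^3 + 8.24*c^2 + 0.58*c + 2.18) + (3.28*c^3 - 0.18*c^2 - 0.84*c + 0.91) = 4.31*c^3 + 8.06*c^2 - 0.26*c + 3.09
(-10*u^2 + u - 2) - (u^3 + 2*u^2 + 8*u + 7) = -u^3 - 12*u^2 - 7*u - 9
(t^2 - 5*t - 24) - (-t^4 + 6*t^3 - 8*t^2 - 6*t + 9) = t^4 - 6*t^3 + 9*t^2 + t - 33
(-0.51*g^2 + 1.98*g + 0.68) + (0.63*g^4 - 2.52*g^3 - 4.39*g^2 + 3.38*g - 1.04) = 0.63*g^4 - 2.52*g^3 - 4.9*g^2 + 5.36*g - 0.36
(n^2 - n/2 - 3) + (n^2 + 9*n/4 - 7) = 2*n^2 + 7*n/4 - 10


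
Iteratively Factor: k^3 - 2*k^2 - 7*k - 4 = (k + 1)*(k^2 - 3*k - 4) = (k - 4)*(k + 1)*(k + 1)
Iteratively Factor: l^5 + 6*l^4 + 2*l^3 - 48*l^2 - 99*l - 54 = (l + 2)*(l^4 + 4*l^3 - 6*l^2 - 36*l - 27) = (l + 2)*(l + 3)*(l^3 + l^2 - 9*l - 9) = (l + 1)*(l + 2)*(l + 3)*(l^2 - 9) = (l + 1)*(l + 2)*(l + 3)^2*(l - 3)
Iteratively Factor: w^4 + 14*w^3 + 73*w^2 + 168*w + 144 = (w + 4)*(w^3 + 10*w^2 + 33*w + 36) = (w + 3)*(w + 4)*(w^2 + 7*w + 12) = (w + 3)^2*(w + 4)*(w + 4)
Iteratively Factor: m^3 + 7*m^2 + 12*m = (m + 3)*(m^2 + 4*m) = m*(m + 3)*(m + 4)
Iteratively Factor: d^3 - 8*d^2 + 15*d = (d - 3)*(d^2 - 5*d) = (d - 5)*(d - 3)*(d)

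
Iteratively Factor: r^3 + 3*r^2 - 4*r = (r - 1)*(r^2 + 4*r) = r*(r - 1)*(r + 4)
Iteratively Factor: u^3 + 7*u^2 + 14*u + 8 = (u + 2)*(u^2 + 5*u + 4) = (u + 2)*(u + 4)*(u + 1)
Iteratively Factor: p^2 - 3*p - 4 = (p + 1)*(p - 4)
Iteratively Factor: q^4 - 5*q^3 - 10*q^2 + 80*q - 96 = (q - 2)*(q^3 - 3*q^2 - 16*q + 48) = (q - 4)*(q - 2)*(q^2 + q - 12) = (q - 4)*(q - 2)*(q + 4)*(q - 3)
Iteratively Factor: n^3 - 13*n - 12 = (n + 3)*(n^2 - 3*n - 4) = (n + 1)*(n + 3)*(n - 4)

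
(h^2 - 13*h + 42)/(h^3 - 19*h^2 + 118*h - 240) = (h - 7)/(h^2 - 13*h + 40)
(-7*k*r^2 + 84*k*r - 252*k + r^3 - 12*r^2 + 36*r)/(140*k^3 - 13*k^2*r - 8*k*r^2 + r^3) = (r^2 - 12*r + 36)/(-20*k^2 - k*r + r^2)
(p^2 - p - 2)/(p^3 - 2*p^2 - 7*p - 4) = (p - 2)/(p^2 - 3*p - 4)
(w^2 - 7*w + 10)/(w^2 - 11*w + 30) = (w - 2)/(w - 6)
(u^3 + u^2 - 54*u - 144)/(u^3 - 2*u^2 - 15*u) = (u^2 - 2*u - 48)/(u*(u - 5))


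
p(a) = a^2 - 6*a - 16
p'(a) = 2*a - 6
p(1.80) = -23.56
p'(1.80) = -2.40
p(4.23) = -23.49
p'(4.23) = 2.46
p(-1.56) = -4.21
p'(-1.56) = -9.12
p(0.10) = -16.59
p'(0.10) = -5.80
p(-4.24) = 27.42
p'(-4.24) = -14.48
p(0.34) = -17.92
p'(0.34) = -5.32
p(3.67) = -24.55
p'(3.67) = 1.34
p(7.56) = -4.21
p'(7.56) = 9.12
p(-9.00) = 119.00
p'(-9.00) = -24.00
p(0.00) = -16.00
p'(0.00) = -6.00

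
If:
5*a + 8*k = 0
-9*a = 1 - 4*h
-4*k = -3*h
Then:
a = -3/37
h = 5/74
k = 15/296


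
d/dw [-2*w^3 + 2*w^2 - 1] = 2*w*(2 - 3*w)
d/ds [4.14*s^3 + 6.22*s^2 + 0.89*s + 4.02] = 12.42*s^2 + 12.44*s + 0.89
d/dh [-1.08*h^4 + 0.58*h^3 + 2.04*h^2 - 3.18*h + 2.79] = -4.32*h^3 + 1.74*h^2 + 4.08*h - 3.18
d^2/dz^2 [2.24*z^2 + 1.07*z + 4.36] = 4.48000000000000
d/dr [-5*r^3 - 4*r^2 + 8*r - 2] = -15*r^2 - 8*r + 8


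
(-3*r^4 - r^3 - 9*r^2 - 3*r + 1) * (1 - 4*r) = 12*r^5 + r^4 + 35*r^3 + 3*r^2 - 7*r + 1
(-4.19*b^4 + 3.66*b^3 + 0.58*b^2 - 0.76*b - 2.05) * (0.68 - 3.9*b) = 16.341*b^5 - 17.1232*b^4 + 0.2268*b^3 + 3.3584*b^2 + 7.4782*b - 1.394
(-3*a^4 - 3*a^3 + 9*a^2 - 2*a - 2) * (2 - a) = 3*a^5 - 3*a^4 - 15*a^3 + 20*a^2 - 2*a - 4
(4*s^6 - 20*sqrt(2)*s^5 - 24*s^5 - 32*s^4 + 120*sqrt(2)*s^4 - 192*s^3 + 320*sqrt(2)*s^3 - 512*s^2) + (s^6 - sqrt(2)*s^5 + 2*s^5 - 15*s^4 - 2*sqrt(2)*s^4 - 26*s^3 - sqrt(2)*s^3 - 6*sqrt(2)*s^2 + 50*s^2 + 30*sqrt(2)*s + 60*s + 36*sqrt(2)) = 5*s^6 - 21*sqrt(2)*s^5 - 22*s^5 - 47*s^4 + 118*sqrt(2)*s^4 - 218*s^3 + 319*sqrt(2)*s^3 - 462*s^2 - 6*sqrt(2)*s^2 + 30*sqrt(2)*s + 60*s + 36*sqrt(2)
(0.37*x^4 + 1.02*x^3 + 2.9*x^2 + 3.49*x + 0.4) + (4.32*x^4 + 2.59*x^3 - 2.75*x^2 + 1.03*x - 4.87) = 4.69*x^4 + 3.61*x^3 + 0.15*x^2 + 4.52*x - 4.47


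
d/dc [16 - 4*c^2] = -8*c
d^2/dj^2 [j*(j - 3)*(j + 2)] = 6*j - 2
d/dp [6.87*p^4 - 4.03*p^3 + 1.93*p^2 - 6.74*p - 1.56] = 27.48*p^3 - 12.09*p^2 + 3.86*p - 6.74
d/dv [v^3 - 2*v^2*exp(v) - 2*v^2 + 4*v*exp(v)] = -2*v^2*exp(v) + 3*v^2 - 4*v + 4*exp(v)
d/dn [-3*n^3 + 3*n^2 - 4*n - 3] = -9*n^2 + 6*n - 4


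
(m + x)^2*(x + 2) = m^2*x + 2*m^2 + 2*m*x^2 + 4*m*x + x^3 + 2*x^2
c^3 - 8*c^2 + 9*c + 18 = (c - 6)*(c - 3)*(c + 1)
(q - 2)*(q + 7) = q^2 + 5*q - 14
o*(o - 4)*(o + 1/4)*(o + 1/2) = o^4 - 13*o^3/4 - 23*o^2/8 - o/2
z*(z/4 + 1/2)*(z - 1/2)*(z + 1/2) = z^4/4 + z^3/2 - z^2/16 - z/8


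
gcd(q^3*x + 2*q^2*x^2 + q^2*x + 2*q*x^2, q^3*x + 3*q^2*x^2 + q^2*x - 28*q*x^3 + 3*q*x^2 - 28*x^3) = q*x + x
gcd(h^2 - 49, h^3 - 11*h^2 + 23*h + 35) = h - 7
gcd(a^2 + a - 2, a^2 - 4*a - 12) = a + 2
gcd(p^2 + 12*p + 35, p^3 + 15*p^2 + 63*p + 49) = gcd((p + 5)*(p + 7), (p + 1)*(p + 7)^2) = p + 7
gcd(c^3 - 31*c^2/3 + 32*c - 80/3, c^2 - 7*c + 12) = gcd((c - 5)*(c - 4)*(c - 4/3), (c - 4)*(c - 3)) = c - 4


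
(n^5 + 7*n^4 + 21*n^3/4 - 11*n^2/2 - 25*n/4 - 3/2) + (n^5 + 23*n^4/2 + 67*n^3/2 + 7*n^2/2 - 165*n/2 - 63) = 2*n^5 + 37*n^4/2 + 155*n^3/4 - 2*n^2 - 355*n/4 - 129/2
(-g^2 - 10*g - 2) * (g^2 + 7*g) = -g^4 - 17*g^3 - 72*g^2 - 14*g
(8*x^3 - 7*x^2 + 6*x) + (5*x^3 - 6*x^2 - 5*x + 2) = 13*x^3 - 13*x^2 + x + 2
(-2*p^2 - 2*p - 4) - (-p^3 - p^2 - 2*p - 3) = p^3 - p^2 - 1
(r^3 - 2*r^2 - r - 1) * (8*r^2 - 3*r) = 8*r^5 - 19*r^4 - 2*r^3 - 5*r^2 + 3*r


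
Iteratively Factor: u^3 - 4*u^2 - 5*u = (u + 1)*(u^2 - 5*u) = u*(u + 1)*(u - 5)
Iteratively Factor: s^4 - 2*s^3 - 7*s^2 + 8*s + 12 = (s - 2)*(s^3 - 7*s - 6) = (s - 2)*(s + 1)*(s^2 - s - 6) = (s - 2)*(s + 1)*(s + 2)*(s - 3)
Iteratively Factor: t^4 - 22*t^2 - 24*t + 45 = (t + 3)*(t^3 - 3*t^2 - 13*t + 15) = (t + 3)^2*(t^2 - 6*t + 5) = (t - 5)*(t + 3)^2*(t - 1)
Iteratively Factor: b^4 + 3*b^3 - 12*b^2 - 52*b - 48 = (b - 4)*(b^3 + 7*b^2 + 16*b + 12) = (b - 4)*(b + 2)*(b^2 + 5*b + 6) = (b - 4)*(b + 2)^2*(b + 3)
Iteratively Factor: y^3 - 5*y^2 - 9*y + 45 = (y + 3)*(y^2 - 8*y + 15) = (y - 5)*(y + 3)*(y - 3)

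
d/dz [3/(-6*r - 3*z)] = (2*r + z)^(-2)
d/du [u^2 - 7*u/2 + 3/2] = 2*u - 7/2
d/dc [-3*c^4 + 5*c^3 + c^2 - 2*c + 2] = -12*c^3 + 15*c^2 + 2*c - 2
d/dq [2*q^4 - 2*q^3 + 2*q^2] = 2*q*(4*q^2 - 3*q + 2)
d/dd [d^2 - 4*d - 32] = 2*d - 4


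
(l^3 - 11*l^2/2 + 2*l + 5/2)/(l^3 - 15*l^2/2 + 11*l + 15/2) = (l - 1)/(l - 3)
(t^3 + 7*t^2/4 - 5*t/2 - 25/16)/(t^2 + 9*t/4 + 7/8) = (8*t^2 + 10*t - 25)/(2*(4*t + 7))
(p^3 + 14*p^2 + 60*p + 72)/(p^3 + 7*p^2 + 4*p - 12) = (p + 6)/(p - 1)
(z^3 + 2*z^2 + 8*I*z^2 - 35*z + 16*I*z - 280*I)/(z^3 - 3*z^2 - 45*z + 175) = (z + 8*I)/(z - 5)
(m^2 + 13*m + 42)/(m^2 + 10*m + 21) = (m + 6)/(m + 3)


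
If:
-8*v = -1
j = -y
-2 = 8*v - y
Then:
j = -3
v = 1/8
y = 3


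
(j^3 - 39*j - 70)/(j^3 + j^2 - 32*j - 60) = (j - 7)/(j - 6)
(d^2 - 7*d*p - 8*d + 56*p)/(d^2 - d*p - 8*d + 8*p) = (-d + 7*p)/(-d + p)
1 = 1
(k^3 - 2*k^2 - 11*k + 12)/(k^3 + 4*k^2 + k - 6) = (k - 4)/(k + 2)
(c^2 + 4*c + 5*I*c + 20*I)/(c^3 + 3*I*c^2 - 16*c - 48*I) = (c + 5*I)/(c^2 + c*(-4 + 3*I) - 12*I)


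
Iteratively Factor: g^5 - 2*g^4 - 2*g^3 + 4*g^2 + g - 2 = (g + 1)*(g^4 - 3*g^3 + g^2 + 3*g - 2) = (g + 1)^2*(g^3 - 4*g^2 + 5*g - 2) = (g - 2)*(g + 1)^2*(g^2 - 2*g + 1) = (g - 2)*(g - 1)*(g + 1)^2*(g - 1)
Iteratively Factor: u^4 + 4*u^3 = (u)*(u^3 + 4*u^2) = u*(u + 4)*(u^2) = u^2*(u + 4)*(u)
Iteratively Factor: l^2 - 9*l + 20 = (l - 4)*(l - 5)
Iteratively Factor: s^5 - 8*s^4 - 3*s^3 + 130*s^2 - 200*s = (s + 4)*(s^4 - 12*s^3 + 45*s^2 - 50*s) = s*(s + 4)*(s^3 - 12*s^2 + 45*s - 50) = s*(s - 5)*(s + 4)*(s^2 - 7*s + 10) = s*(s - 5)^2*(s + 4)*(s - 2)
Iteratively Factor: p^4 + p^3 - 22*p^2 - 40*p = (p + 2)*(p^3 - p^2 - 20*p) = (p + 2)*(p + 4)*(p^2 - 5*p) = p*(p + 2)*(p + 4)*(p - 5)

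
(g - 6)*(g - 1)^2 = g^3 - 8*g^2 + 13*g - 6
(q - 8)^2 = q^2 - 16*q + 64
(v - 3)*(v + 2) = v^2 - v - 6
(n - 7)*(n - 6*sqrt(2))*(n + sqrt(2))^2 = n^4 - 7*n^3 - 4*sqrt(2)*n^3 - 22*n^2 + 28*sqrt(2)*n^2 - 12*sqrt(2)*n + 154*n + 84*sqrt(2)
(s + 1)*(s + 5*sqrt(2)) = s^2 + s + 5*sqrt(2)*s + 5*sqrt(2)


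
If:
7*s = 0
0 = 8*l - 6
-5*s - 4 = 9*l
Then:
No Solution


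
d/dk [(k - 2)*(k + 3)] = 2*k + 1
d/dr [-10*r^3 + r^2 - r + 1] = -30*r^2 + 2*r - 1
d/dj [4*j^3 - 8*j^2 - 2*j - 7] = 12*j^2 - 16*j - 2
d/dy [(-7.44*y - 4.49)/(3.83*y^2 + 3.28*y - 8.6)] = (28.4952*y^2 + 34.3934*y + 78.7112)/(14.6689*y^4 + 25.1248*y^3 - 55.1176*y^2 - 56.416*y + 73.96)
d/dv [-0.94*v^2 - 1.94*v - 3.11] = -1.88*v - 1.94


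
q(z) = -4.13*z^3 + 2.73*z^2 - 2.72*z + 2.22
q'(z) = -12.39*z^2 + 5.46*z - 2.72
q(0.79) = -0.26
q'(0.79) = -6.14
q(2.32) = -40.97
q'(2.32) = -56.74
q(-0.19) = 2.86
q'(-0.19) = -4.20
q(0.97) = -1.62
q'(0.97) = -9.08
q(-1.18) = 16.02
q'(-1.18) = -26.41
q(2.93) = -86.20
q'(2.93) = -93.09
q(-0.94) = 10.62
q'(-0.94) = -18.80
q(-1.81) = 40.58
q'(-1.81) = -53.19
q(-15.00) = 14596.02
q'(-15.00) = -2872.37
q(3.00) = -92.88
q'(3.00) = -97.85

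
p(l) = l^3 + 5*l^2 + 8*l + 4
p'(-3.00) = 5.00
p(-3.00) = -2.00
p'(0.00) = 8.00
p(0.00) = 4.00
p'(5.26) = 143.60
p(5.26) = 329.95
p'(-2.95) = 4.61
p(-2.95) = -1.76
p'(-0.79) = 1.97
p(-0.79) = 0.31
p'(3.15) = 69.27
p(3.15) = 110.07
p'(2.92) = 62.78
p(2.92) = 94.89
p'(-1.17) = 0.41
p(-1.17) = -0.12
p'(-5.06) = 34.21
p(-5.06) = -38.02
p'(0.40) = 12.48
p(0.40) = 8.06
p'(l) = 3*l^2 + 10*l + 8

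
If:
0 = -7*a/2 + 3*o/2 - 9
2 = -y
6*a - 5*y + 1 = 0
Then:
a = -11/6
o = 31/18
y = -2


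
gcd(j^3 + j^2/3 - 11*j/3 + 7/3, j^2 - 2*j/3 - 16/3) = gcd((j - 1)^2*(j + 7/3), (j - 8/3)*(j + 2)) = 1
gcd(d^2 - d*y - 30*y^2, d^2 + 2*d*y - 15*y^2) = d + 5*y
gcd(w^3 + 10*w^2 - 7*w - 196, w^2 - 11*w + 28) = w - 4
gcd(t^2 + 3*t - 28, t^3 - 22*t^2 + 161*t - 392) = 1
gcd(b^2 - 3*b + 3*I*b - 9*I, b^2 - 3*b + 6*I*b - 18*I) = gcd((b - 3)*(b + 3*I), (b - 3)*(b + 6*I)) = b - 3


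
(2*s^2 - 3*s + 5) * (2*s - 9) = 4*s^3 - 24*s^2 + 37*s - 45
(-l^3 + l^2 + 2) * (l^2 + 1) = -l^5 + l^4 - l^3 + 3*l^2 + 2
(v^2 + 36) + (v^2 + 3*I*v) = 2*v^2 + 3*I*v + 36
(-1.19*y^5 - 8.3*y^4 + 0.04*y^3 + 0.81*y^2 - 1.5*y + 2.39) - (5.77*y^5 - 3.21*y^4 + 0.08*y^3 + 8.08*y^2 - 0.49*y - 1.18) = -6.96*y^5 - 5.09*y^4 - 0.04*y^3 - 7.27*y^2 - 1.01*y + 3.57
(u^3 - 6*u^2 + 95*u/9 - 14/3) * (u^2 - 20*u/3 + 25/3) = u^5 - 38*u^4/3 + 530*u^3/9 - 3376*u^2/27 + 3215*u/27 - 350/9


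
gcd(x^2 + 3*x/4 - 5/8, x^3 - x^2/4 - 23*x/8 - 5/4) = x + 5/4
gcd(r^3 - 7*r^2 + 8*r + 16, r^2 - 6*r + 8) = r - 4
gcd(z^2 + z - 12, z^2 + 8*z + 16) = z + 4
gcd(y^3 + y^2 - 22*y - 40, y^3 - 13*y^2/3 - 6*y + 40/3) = y^2 - 3*y - 10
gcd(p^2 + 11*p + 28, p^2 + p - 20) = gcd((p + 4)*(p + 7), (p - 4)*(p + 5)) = 1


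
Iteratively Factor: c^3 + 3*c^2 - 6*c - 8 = (c + 1)*(c^2 + 2*c - 8) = (c + 1)*(c + 4)*(c - 2)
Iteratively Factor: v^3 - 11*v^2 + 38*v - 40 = (v - 4)*(v^2 - 7*v + 10) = (v - 5)*(v - 4)*(v - 2)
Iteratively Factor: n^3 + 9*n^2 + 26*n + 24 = (n + 4)*(n^2 + 5*n + 6) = (n + 2)*(n + 4)*(n + 3)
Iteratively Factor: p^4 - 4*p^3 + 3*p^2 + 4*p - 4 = (p - 1)*(p^3 - 3*p^2 + 4) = (p - 2)*(p - 1)*(p^2 - p - 2) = (p - 2)*(p - 1)*(p + 1)*(p - 2)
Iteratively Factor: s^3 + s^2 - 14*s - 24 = (s + 3)*(s^2 - 2*s - 8) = (s + 2)*(s + 3)*(s - 4)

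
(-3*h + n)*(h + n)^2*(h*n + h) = -3*h^4*n - 3*h^4 - 5*h^3*n^2 - 5*h^3*n - h^2*n^3 - h^2*n^2 + h*n^4 + h*n^3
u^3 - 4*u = u*(u - 2)*(u + 2)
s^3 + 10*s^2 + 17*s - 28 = (s - 1)*(s + 4)*(s + 7)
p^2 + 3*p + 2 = (p + 1)*(p + 2)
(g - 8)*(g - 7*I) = g^2 - 8*g - 7*I*g + 56*I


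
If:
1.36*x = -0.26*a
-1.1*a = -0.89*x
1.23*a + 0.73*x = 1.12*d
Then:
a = 0.00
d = 0.00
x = 0.00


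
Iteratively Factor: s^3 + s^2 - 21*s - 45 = (s - 5)*(s^2 + 6*s + 9) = (s - 5)*(s + 3)*(s + 3)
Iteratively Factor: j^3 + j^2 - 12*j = (j)*(j^2 + j - 12) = j*(j - 3)*(j + 4)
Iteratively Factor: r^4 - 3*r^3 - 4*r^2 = (r + 1)*(r^3 - 4*r^2) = r*(r + 1)*(r^2 - 4*r) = r*(r - 4)*(r + 1)*(r)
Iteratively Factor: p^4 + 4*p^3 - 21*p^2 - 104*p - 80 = (p - 5)*(p^3 + 9*p^2 + 24*p + 16) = (p - 5)*(p + 4)*(p^2 + 5*p + 4) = (p - 5)*(p + 4)^2*(p + 1)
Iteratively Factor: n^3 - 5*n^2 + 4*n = (n - 4)*(n^2 - n) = (n - 4)*(n - 1)*(n)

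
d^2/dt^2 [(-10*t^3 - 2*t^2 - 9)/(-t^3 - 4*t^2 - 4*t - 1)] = 2*(-38*t^6 - 120*t^5 - 30*t^4 + 362*t^3 + 636*t^2 + 435*t + 110)/(t^9 + 12*t^8 + 60*t^7 + 163*t^6 + 264*t^5 + 264*t^4 + 163*t^3 + 60*t^2 + 12*t + 1)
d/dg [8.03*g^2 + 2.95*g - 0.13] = 16.06*g + 2.95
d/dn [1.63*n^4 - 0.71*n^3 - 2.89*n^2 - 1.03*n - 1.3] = 6.52*n^3 - 2.13*n^2 - 5.78*n - 1.03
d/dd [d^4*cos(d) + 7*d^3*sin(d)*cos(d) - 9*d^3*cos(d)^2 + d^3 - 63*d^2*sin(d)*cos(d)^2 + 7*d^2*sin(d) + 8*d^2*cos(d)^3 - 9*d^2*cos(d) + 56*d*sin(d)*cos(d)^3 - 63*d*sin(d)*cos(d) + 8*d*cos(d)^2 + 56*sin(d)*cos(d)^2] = -d^4*sin(d) + 9*d^3*sin(2*d) + 4*d^3*cos(d) + 7*d^3*cos(2*d) + 3*d^2*sin(d) + 21*d^2*sin(2*d)/2 - 6*d^2*sin(3*d) - 35*d^2*cos(d)/4 - 27*d^2*cos(2*d)/2 - 189*d^2*cos(3*d)/4 - 21*d^2/2 - 35*d*sin(d)/2 - 8*d*sin(2*d) - 63*d*sin(3*d)/2 - 6*d*cos(d) + 56*d*cos(2*d)^2 - 35*d*cos(2*d) + 4*d*cos(3*d) - 28*d - 35*sin(2*d)/2 + 7*sin(4*d) + 14*cos(d) + 4*cos(2*d) + 42*cos(3*d) + 4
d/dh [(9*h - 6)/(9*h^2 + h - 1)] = 3*(-27*h^2 + 36*h - 1)/(81*h^4 + 18*h^3 - 17*h^2 - 2*h + 1)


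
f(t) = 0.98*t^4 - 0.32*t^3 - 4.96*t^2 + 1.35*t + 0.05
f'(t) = 3.92*t^3 - 0.96*t^2 - 9.92*t + 1.35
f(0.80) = -1.81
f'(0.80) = -5.19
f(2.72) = 14.23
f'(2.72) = 46.15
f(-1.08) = -5.46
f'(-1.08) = 6.01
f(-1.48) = -7.07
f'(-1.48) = 1.22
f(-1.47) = -7.06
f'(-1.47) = 1.41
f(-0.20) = -0.41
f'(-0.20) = 3.26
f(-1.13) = -5.75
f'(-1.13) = 5.68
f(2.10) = -2.89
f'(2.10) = 12.59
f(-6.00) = 1152.59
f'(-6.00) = -820.41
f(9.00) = 5806.94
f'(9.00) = 2691.99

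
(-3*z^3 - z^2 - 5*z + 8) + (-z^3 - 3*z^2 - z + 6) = -4*z^3 - 4*z^2 - 6*z + 14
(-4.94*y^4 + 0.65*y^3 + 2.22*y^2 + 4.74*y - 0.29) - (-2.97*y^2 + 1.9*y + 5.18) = -4.94*y^4 + 0.65*y^3 + 5.19*y^2 + 2.84*y - 5.47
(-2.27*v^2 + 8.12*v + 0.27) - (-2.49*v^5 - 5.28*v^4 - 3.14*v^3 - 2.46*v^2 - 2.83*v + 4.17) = 2.49*v^5 + 5.28*v^4 + 3.14*v^3 + 0.19*v^2 + 10.95*v - 3.9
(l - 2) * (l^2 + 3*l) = l^3 + l^2 - 6*l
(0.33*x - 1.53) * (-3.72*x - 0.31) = -1.2276*x^2 + 5.5893*x + 0.4743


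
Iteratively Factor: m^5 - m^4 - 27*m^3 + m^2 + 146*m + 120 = (m + 1)*(m^4 - 2*m^3 - 25*m^2 + 26*m + 120) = (m - 3)*(m + 1)*(m^3 + m^2 - 22*m - 40) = (m - 3)*(m + 1)*(m + 2)*(m^2 - m - 20) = (m - 3)*(m + 1)*(m + 2)*(m + 4)*(m - 5)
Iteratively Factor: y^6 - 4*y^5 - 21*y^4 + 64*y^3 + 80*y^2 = (y - 5)*(y^5 + y^4 - 16*y^3 - 16*y^2) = (y - 5)*(y + 1)*(y^4 - 16*y^2) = (y - 5)*(y + 1)*(y + 4)*(y^3 - 4*y^2) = y*(y - 5)*(y + 1)*(y + 4)*(y^2 - 4*y) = y*(y - 5)*(y - 4)*(y + 1)*(y + 4)*(y)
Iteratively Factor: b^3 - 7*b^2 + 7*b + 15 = (b + 1)*(b^2 - 8*b + 15) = (b - 3)*(b + 1)*(b - 5)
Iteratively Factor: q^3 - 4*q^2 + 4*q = (q - 2)*(q^2 - 2*q) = (q - 2)^2*(q)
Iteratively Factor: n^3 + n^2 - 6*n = (n)*(n^2 + n - 6) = n*(n - 2)*(n + 3)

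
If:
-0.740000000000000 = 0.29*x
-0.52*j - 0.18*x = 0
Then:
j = 0.88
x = -2.55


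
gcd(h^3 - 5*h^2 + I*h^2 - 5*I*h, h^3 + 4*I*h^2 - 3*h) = h^2 + I*h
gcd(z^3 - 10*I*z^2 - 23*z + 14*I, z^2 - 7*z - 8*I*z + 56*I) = 1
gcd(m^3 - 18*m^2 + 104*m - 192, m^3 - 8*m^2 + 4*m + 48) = m^2 - 10*m + 24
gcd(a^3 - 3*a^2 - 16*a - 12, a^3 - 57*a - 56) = a + 1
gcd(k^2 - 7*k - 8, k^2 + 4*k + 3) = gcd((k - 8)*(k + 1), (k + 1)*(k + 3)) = k + 1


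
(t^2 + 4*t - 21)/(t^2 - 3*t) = (t + 7)/t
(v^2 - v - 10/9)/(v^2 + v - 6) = (v^2 - v - 10/9)/(v^2 + v - 6)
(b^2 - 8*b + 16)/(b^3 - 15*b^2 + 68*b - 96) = (b - 4)/(b^2 - 11*b + 24)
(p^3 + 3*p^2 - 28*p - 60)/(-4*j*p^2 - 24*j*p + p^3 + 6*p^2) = (p^2 - 3*p - 10)/(p*(-4*j + p))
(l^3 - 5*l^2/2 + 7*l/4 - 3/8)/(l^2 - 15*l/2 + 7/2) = (l^2 - 2*l + 3/4)/(l - 7)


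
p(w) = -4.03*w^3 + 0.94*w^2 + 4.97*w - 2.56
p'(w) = -12.09*w^2 + 1.88*w + 4.97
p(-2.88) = 87.19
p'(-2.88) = -100.72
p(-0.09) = -3.00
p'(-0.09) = 4.70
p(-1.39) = 3.17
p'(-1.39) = -21.00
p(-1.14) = -1.03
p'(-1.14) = -12.89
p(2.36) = -38.57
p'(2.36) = -57.93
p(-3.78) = 209.75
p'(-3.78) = -174.88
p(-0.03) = -2.71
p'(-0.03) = 4.90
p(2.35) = -37.99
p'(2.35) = -57.38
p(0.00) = -2.56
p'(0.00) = 4.97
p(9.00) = -2819.56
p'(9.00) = -957.40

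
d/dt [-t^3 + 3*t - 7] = 3 - 3*t^2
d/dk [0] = 0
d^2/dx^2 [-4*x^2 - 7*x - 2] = -8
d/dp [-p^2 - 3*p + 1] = -2*p - 3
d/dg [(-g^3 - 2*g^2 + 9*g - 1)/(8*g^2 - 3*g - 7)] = (-8*g^4 + 6*g^3 - 45*g^2 + 44*g - 66)/(64*g^4 - 48*g^3 - 103*g^2 + 42*g + 49)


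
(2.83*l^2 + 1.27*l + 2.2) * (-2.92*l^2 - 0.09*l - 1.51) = -8.2636*l^4 - 3.9631*l^3 - 10.8116*l^2 - 2.1157*l - 3.322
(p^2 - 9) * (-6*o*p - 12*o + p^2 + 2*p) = -6*o*p^3 - 12*o*p^2 + 54*o*p + 108*o + p^4 + 2*p^3 - 9*p^2 - 18*p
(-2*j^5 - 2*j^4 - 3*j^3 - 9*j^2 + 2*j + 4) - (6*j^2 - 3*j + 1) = -2*j^5 - 2*j^4 - 3*j^3 - 15*j^2 + 5*j + 3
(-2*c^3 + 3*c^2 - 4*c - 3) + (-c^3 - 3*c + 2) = -3*c^3 + 3*c^2 - 7*c - 1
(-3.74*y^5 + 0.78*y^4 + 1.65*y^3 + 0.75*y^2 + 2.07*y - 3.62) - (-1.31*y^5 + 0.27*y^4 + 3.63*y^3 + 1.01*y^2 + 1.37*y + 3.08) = -2.43*y^5 + 0.51*y^4 - 1.98*y^3 - 0.26*y^2 + 0.7*y - 6.7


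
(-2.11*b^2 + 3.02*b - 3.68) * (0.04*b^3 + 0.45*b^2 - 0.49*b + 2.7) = -0.0844*b^5 - 0.8287*b^4 + 2.2457*b^3 - 8.8328*b^2 + 9.9572*b - 9.936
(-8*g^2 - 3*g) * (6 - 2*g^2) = 16*g^4 + 6*g^3 - 48*g^2 - 18*g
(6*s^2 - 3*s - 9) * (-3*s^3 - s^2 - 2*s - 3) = -18*s^5 + 3*s^4 + 18*s^3 - 3*s^2 + 27*s + 27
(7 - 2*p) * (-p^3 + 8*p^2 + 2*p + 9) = 2*p^4 - 23*p^3 + 52*p^2 - 4*p + 63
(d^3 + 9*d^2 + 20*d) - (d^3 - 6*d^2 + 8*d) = 15*d^2 + 12*d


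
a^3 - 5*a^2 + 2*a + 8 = (a - 4)*(a - 2)*(a + 1)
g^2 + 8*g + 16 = (g + 4)^2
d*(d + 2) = d^2 + 2*d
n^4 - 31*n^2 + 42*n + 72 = (n - 4)*(n - 3)*(n + 1)*(n + 6)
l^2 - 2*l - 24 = (l - 6)*(l + 4)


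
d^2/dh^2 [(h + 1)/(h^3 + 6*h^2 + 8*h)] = 2*(3*h^5 + 24*h^4 + 76*h^3 + 132*h^2 + 144*h + 64)/(h^3*(h^6 + 18*h^5 + 132*h^4 + 504*h^3 + 1056*h^2 + 1152*h + 512))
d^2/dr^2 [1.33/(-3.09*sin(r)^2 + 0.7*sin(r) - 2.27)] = (50.795892*sin(r)^4 - 8.63037*sin(r)^3 - 112.858214*sin(r)^2 + 19.37411*sin(r) + 17.354638)/(3.09*sin(r)^2 - 0.7*sin(r) + 2.27)^3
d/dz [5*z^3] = 15*z^2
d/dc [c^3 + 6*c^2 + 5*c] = 3*c^2 + 12*c + 5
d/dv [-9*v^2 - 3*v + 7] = -18*v - 3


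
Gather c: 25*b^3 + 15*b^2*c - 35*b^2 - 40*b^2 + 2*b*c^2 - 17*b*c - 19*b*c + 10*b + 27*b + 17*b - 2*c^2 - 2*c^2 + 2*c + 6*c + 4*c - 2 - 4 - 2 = 25*b^3 - 75*b^2 + 54*b + c^2*(2*b - 4) + c*(15*b^2 - 36*b + 12) - 8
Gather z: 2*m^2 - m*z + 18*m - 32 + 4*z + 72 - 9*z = 2*m^2 + 18*m + z*(-m - 5) + 40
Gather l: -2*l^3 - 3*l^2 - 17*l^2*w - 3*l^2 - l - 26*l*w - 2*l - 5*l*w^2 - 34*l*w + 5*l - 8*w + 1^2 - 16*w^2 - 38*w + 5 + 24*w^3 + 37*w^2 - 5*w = -2*l^3 + l^2*(-17*w - 6) + l*(-5*w^2 - 60*w + 2) + 24*w^3 + 21*w^2 - 51*w + 6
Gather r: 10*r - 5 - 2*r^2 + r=-2*r^2 + 11*r - 5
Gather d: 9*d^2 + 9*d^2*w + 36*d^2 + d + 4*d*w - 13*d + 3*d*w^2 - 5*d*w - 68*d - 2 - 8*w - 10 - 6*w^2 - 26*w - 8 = d^2*(9*w + 45) + d*(3*w^2 - w - 80) - 6*w^2 - 34*w - 20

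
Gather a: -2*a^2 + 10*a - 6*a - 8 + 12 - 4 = -2*a^2 + 4*a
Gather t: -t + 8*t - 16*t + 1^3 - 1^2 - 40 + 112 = 72 - 9*t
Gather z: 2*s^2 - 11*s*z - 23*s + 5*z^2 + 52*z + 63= 2*s^2 - 23*s + 5*z^2 + z*(52 - 11*s) + 63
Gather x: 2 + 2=4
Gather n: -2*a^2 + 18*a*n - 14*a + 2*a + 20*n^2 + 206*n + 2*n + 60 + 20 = -2*a^2 - 12*a + 20*n^2 + n*(18*a + 208) + 80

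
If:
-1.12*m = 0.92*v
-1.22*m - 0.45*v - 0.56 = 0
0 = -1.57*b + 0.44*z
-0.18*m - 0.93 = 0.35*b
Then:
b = -2.23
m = -0.83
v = 1.01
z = -7.95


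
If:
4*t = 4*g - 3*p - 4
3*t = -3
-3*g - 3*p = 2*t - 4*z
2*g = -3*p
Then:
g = 0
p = 0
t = -1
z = -1/2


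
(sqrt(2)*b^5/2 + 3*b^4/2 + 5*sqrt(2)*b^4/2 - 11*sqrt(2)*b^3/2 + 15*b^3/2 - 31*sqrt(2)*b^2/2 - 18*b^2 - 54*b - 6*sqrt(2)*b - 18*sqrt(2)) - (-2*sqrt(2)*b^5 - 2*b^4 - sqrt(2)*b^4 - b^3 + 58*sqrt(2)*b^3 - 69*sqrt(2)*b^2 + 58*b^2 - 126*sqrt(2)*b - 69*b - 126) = 5*sqrt(2)*b^5/2 + 7*b^4/2 + 7*sqrt(2)*b^4/2 - 127*sqrt(2)*b^3/2 + 17*b^3/2 - 76*b^2 + 107*sqrt(2)*b^2/2 + 15*b + 120*sqrt(2)*b - 18*sqrt(2) + 126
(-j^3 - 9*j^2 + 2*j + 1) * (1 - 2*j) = 2*j^4 + 17*j^3 - 13*j^2 + 1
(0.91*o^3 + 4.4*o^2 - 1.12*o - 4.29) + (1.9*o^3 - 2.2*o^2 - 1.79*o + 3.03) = 2.81*o^3 + 2.2*o^2 - 2.91*o - 1.26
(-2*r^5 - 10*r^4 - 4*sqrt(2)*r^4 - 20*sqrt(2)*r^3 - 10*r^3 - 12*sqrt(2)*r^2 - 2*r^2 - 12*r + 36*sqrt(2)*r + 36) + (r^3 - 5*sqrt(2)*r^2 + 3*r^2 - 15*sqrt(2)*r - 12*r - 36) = -2*r^5 - 10*r^4 - 4*sqrt(2)*r^4 - 20*sqrt(2)*r^3 - 9*r^3 - 17*sqrt(2)*r^2 + r^2 - 24*r + 21*sqrt(2)*r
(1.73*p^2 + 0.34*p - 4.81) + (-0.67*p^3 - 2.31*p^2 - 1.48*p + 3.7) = -0.67*p^3 - 0.58*p^2 - 1.14*p - 1.11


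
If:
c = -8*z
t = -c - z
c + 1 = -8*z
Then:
No Solution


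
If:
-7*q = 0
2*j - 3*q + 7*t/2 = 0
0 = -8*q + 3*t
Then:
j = 0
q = 0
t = 0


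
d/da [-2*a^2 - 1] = -4*a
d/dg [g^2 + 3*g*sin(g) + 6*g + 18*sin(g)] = 3*g*cos(g) + 2*g + 3*sin(g) + 18*cos(g) + 6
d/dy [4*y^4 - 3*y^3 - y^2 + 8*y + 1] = 16*y^3 - 9*y^2 - 2*y + 8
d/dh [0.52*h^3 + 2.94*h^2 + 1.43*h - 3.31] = 1.56*h^2 + 5.88*h + 1.43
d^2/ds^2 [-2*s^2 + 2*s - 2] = -4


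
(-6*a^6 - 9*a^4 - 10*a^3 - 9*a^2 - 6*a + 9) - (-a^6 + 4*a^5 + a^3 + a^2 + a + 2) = -5*a^6 - 4*a^5 - 9*a^4 - 11*a^3 - 10*a^2 - 7*a + 7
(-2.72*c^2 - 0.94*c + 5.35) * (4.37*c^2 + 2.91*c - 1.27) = -11.8864*c^4 - 12.023*c^3 + 24.0985*c^2 + 16.7623*c - 6.7945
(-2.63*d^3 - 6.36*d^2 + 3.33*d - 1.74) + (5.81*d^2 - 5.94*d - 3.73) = -2.63*d^3 - 0.550000000000001*d^2 - 2.61*d - 5.47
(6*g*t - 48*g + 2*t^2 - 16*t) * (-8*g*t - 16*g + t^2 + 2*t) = -48*g^2*t^2 + 288*g^2*t + 768*g^2 - 10*g*t^3 + 60*g*t^2 + 160*g*t + 2*t^4 - 12*t^3 - 32*t^2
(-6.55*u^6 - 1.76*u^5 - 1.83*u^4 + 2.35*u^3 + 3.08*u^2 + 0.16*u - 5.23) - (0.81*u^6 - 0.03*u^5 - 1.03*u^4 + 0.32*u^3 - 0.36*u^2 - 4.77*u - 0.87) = -7.36*u^6 - 1.73*u^5 - 0.8*u^4 + 2.03*u^3 + 3.44*u^2 + 4.93*u - 4.36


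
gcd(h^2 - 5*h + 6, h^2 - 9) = h - 3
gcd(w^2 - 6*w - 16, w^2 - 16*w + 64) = w - 8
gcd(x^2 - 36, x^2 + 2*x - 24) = x + 6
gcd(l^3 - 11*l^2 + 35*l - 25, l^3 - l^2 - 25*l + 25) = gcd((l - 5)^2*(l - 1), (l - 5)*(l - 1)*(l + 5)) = l^2 - 6*l + 5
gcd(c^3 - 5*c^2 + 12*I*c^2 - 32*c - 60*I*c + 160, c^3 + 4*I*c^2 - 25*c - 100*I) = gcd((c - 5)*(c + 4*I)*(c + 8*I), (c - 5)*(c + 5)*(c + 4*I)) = c^2 + c*(-5 + 4*I) - 20*I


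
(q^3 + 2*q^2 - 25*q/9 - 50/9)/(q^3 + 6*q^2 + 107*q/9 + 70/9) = (3*q - 5)/(3*q + 7)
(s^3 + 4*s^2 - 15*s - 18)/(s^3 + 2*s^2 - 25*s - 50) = (s^3 + 4*s^2 - 15*s - 18)/(s^3 + 2*s^2 - 25*s - 50)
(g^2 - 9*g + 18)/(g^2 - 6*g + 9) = (g - 6)/(g - 3)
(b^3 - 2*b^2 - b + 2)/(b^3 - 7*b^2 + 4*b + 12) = (b - 1)/(b - 6)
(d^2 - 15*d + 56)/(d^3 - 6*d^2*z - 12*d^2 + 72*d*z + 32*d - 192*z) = (7 - d)/(-d^2 + 6*d*z + 4*d - 24*z)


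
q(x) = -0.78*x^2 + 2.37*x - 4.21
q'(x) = 2.37 - 1.56*x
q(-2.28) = -13.67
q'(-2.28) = 5.93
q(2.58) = -3.29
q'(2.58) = -1.65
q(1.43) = -2.42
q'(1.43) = 0.14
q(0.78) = -2.84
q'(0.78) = 1.15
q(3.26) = -4.77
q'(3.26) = -2.72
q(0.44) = -3.32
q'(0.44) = 1.68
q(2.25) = -2.83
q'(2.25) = -1.14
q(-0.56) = -5.78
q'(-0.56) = 3.24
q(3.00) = -4.12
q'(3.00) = -2.31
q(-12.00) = -144.97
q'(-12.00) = 21.09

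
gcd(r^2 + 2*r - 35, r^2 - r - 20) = r - 5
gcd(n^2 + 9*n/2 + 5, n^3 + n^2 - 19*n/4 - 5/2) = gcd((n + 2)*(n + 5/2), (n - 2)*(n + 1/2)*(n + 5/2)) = n + 5/2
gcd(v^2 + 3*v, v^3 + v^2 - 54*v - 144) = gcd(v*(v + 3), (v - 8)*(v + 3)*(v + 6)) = v + 3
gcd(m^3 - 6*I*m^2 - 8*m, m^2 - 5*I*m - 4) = m - 4*I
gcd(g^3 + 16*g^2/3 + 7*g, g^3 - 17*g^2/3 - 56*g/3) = g^2 + 7*g/3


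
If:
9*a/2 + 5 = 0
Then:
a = -10/9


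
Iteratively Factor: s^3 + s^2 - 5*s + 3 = (s + 3)*(s^2 - 2*s + 1) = (s - 1)*(s + 3)*(s - 1)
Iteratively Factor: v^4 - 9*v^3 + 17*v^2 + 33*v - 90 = (v + 2)*(v^3 - 11*v^2 + 39*v - 45) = (v - 5)*(v + 2)*(v^2 - 6*v + 9) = (v - 5)*(v - 3)*(v + 2)*(v - 3)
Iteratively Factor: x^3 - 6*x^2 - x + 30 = (x + 2)*(x^2 - 8*x + 15) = (x - 3)*(x + 2)*(x - 5)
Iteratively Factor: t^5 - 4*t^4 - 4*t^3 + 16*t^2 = (t - 2)*(t^4 - 2*t^3 - 8*t^2) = t*(t - 2)*(t^3 - 2*t^2 - 8*t) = t^2*(t - 2)*(t^2 - 2*t - 8) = t^2*(t - 2)*(t + 2)*(t - 4)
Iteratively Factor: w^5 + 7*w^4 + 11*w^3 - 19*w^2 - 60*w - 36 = (w + 3)*(w^4 + 4*w^3 - w^2 - 16*w - 12) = (w + 3)^2*(w^3 + w^2 - 4*w - 4) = (w + 1)*(w + 3)^2*(w^2 - 4) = (w - 2)*(w + 1)*(w + 3)^2*(w + 2)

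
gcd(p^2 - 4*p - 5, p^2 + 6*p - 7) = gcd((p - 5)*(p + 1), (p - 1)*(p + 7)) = 1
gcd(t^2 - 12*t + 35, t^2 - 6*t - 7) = t - 7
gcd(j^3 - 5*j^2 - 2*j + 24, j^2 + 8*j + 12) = j + 2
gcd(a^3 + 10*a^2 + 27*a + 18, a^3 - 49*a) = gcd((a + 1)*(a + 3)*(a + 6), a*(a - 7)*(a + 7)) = 1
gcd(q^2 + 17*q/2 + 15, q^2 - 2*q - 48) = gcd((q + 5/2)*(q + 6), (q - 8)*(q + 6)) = q + 6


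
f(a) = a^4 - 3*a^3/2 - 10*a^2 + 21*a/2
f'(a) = 4*a^3 - 9*a^2/2 - 20*a + 21/2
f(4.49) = 116.20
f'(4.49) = 192.05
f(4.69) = 158.37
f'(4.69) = 230.36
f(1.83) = -12.25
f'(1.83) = -16.66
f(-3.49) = 53.67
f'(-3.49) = -144.54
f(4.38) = 96.15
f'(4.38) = 172.68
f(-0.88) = -15.36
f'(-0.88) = 21.89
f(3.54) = 2.35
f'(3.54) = 60.76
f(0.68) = 2.26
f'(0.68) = -3.92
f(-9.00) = 6750.00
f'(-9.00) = -3090.00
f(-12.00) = 21762.00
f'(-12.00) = -7309.50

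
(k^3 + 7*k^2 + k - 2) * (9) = 9*k^3 + 63*k^2 + 9*k - 18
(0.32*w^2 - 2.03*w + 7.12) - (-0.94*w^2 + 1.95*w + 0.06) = 1.26*w^2 - 3.98*w + 7.06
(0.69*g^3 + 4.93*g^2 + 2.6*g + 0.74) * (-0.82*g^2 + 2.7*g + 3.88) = -0.5658*g^5 - 2.1796*g^4 + 13.8562*g^3 + 25.5416*g^2 + 12.086*g + 2.8712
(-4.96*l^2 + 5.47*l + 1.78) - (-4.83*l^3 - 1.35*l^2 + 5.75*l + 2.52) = 4.83*l^3 - 3.61*l^2 - 0.28*l - 0.74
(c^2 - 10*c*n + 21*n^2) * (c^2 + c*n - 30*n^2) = c^4 - 9*c^3*n - 19*c^2*n^2 + 321*c*n^3 - 630*n^4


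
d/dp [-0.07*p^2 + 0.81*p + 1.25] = 0.81 - 0.14*p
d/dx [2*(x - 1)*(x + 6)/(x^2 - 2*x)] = 2*(-7*x^2 + 12*x - 12)/(x^2*(x^2 - 4*x + 4))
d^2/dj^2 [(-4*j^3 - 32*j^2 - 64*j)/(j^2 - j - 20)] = -360/(j^3 - 15*j^2 + 75*j - 125)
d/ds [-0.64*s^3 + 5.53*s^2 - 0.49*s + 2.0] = -1.92*s^2 + 11.06*s - 0.49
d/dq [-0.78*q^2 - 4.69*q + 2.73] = -1.56*q - 4.69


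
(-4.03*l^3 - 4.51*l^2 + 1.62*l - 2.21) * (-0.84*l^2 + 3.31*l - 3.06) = 3.3852*l^5 - 9.5509*l^4 - 3.9571*l^3 + 21.0192*l^2 - 12.2723*l + 6.7626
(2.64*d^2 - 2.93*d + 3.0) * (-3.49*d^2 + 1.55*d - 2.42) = -9.2136*d^4 + 14.3177*d^3 - 21.4003*d^2 + 11.7406*d - 7.26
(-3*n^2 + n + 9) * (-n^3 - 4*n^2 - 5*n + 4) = 3*n^5 + 11*n^4 + 2*n^3 - 53*n^2 - 41*n + 36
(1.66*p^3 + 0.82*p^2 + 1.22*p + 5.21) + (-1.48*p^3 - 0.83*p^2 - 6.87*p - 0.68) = 0.18*p^3 - 0.01*p^2 - 5.65*p + 4.53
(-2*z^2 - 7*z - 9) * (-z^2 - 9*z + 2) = 2*z^4 + 25*z^3 + 68*z^2 + 67*z - 18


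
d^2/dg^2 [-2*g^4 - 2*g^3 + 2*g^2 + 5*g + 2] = -24*g^2 - 12*g + 4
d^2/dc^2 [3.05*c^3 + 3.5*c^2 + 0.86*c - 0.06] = 18.3*c + 7.0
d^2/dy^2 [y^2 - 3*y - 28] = 2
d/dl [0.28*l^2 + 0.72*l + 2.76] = 0.56*l + 0.72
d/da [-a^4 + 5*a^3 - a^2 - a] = -4*a^3 + 15*a^2 - 2*a - 1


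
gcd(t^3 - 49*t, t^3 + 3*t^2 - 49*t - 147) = t^2 - 49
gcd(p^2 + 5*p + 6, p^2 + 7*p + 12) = p + 3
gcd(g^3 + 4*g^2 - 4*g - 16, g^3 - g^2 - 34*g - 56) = g^2 + 6*g + 8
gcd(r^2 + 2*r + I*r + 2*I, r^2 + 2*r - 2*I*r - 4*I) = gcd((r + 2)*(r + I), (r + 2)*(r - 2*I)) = r + 2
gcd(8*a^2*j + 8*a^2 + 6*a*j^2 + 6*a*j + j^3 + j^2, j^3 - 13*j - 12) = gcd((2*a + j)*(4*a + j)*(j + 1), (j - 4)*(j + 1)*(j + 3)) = j + 1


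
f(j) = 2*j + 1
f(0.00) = 1.00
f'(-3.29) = 2.00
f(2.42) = 5.84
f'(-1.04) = 2.00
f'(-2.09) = 2.00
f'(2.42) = 2.00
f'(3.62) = 2.00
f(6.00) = 13.00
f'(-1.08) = 2.00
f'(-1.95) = 2.00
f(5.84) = 12.68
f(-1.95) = -2.90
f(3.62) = 8.24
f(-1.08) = -1.16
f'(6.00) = 2.00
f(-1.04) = -1.08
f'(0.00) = 2.00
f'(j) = 2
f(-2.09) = -3.18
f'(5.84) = 2.00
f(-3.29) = -5.58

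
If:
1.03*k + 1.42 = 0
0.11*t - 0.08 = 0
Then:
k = -1.38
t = 0.73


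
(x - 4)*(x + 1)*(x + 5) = x^3 + 2*x^2 - 19*x - 20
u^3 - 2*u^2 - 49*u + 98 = (u - 7)*(u - 2)*(u + 7)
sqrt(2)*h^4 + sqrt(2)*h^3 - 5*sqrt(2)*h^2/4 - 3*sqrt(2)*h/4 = h*(h - 1)*(h + 3/2)*(sqrt(2)*h + sqrt(2)/2)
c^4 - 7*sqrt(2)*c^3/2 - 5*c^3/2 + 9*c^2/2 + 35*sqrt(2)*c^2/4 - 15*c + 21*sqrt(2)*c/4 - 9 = (c - 3)*(c + 1/2)*(c - 2*sqrt(2))*(c - 3*sqrt(2)/2)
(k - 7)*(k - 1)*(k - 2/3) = k^3 - 26*k^2/3 + 37*k/3 - 14/3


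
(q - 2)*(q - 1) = q^2 - 3*q + 2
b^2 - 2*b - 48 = (b - 8)*(b + 6)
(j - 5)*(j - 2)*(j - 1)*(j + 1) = j^4 - 7*j^3 + 9*j^2 + 7*j - 10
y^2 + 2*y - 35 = (y - 5)*(y + 7)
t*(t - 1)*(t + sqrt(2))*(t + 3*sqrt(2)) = t^4 - t^3 + 4*sqrt(2)*t^3 - 4*sqrt(2)*t^2 + 6*t^2 - 6*t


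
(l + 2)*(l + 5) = l^2 + 7*l + 10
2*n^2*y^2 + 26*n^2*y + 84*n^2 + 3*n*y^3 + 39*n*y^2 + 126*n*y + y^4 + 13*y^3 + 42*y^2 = (n + y)*(2*n + y)*(y + 6)*(y + 7)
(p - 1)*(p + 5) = p^2 + 4*p - 5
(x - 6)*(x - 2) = x^2 - 8*x + 12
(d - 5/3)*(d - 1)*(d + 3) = d^3 + d^2/3 - 19*d/3 + 5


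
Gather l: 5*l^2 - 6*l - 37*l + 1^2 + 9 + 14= 5*l^2 - 43*l + 24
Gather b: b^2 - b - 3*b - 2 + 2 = b^2 - 4*b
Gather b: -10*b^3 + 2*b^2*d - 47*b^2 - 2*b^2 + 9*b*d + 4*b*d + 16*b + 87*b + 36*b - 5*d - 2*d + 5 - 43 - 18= -10*b^3 + b^2*(2*d - 49) + b*(13*d + 139) - 7*d - 56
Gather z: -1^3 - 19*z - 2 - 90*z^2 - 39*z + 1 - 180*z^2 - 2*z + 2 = -270*z^2 - 60*z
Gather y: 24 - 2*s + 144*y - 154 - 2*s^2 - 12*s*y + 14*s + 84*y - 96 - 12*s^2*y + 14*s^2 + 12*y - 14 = 12*s^2 + 12*s + y*(-12*s^2 - 12*s + 240) - 240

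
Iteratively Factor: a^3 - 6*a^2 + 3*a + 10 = (a - 5)*(a^2 - a - 2) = (a - 5)*(a + 1)*(a - 2)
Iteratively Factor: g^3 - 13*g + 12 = (g - 3)*(g^2 + 3*g - 4) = (g - 3)*(g + 4)*(g - 1)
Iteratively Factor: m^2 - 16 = (m - 4)*(m + 4)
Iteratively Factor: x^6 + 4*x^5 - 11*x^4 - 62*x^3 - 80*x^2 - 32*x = (x + 4)*(x^5 - 11*x^3 - 18*x^2 - 8*x) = (x - 4)*(x + 4)*(x^4 + 4*x^3 + 5*x^2 + 2*x) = (x - 4)*(x + 2)*(x + 4)*(x^3 + 2*x^2 + x) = (x - 4)*(x + 1)*(x + 2)*(x + 4)*(x^2 + x) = (x - 4)*(x + 1)^2*(x + 2)*(x + 4)*(x)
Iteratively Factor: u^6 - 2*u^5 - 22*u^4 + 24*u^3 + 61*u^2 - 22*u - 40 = (u + 4)*(u^5 - 6*u^4 + 2*u^3 + 16*u^2 - 3*u - 10) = (u + 1)*(u + 4)*(u^4 - 7*u^3 + 9*u^2 + 7*u - 10) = (u - 2)*(u + 1)*(u + 4)*(u^3 - 5*u^2 - u + 5) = (u - 5)*(u - 2)*(u + 1)*(u + 4)*(u^2 - 1) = (u - 5)*(u - 2)*(u + 1)^2*(u + 4)*(u - 1)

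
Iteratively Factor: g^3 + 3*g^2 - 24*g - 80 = (g + 4)*(g^2 - g - 20) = (g - 5)*(g + 4)*(g + 4)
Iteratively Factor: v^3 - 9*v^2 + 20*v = (v - 4)*(v^2 - 5*v) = v*(v - 4)*(v - 5)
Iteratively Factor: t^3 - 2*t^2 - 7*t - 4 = (t + 1)*(t^2 - 3*t - 4) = (t - 4)*(t + 1)*(t + 1)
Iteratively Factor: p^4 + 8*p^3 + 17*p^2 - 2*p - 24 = (p - 1)*(p^3 + 9*p^2 + 26*p + 24) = (p - 1)*(p + 3)*(p^2 + 6*p + 8) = (p - 1)*(p + 3)*(p + 4)*(p + 2)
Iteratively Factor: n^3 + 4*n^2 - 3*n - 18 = (n + 3)*(n^2 + n - 6) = (n - 2)*(n + 3)*(n + 3)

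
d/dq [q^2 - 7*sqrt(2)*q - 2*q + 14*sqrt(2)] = 2*q - 7*sqrt(2) - 2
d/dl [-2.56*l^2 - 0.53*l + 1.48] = -5.12*l - 0.53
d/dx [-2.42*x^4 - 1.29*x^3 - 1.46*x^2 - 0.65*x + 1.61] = -9.68*x^3 - 3.87*x^2 - 2.92*x - 0.65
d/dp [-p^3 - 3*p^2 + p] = -3*p^2 - 6*p + 1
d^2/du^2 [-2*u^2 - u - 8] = -4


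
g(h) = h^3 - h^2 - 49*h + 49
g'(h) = 3*h^2 - 2*h - 49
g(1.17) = -8.10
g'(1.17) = -47.23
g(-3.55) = 165.61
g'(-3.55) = -4.09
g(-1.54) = 118.44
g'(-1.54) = -38.81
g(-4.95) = 145.76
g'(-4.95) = 34.41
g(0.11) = 43.60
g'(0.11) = -49.18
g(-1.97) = 134.00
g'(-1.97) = -33.42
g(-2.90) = 158.30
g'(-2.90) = -17.97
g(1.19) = -9.04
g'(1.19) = -47.13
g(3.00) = -80.00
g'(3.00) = -28.00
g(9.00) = 256.00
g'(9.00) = 176.00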